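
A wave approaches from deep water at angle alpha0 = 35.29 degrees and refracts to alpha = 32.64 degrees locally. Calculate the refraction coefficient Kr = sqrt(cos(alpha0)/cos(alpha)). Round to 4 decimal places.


Kr = sqrt(cos(alpha0) / cos(alpha))
cos(35.29) = 0.816238
cos(32.64) = 0.842076
Kr = sqrt(0.816238 / 0.842076)
Kr = sqrt(0.969317)
Kr = 0.9845

0.9845


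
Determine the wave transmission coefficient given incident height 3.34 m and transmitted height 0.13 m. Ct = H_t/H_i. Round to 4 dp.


Ct = H_t / H_i
Ct = 0.13 / 3.34
Ct = 0.0389

0.0389


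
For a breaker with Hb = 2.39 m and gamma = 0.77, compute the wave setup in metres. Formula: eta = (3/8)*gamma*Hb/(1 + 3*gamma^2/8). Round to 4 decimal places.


eta = (3/8) * gamma * Hb / (1 + 3*gamma^2/8)
Numerator = (3/8) * 0.77 * 2.39 = 0.690113
Denominator = 1 + 3*0.77^2/8 = 1 + 0.222338 = 1.222338
eta = 0.690113 / 1.222338
eta = 0.5646 m

0.5646


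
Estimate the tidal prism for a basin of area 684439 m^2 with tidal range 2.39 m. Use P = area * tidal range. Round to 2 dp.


Tidal prism = Area * Tidal range
P = 684439 * 2.39
P = 1635809.21 m^3

1635809.21


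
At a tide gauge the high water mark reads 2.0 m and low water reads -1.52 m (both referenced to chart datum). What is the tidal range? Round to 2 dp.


Tidal range = High water - Low water
Tidal range = 2.0 - (-1.52)
Tidal range = 3.52 m

3.52


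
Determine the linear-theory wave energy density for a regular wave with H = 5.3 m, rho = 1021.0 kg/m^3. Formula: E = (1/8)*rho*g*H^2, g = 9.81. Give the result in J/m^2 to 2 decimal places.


E = (1/8) * rho * g * H^2
E = (1/8) * 1021.0 * 9.81 * 5.3^2
E = 0.125 * 1021.0 * 9.81 * 28.0900
E = 35168.72 J/m^2

35168.72


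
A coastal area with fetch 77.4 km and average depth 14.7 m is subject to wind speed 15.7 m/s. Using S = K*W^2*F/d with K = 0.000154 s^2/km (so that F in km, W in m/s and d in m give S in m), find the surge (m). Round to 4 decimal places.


S = K * W^2 * F / d
W^2 = 15.7^2 = 246.49
S = 0.000154 * 246.49 * 77.4 / 14.7
Numerator = 0.000154 * 246.49 * 77.4 = 2.938062
S = 2.938062 / 14.7 = 0.1999 m

0.1999


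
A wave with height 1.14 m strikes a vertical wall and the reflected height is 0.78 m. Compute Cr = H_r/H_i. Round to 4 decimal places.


Cr = H_r / H_i
Cr = 0.78 / 1.14
Cr = 0.6842

0.6842


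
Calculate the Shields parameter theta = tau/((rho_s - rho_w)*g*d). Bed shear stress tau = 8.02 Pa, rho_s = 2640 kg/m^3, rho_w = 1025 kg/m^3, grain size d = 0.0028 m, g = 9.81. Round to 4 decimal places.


theta = tau / ((rho_s - rho_w) * g * d)
rho_s - rho_w = 2640 - 1025 = 1615
Denominator = 1615 * 9.81 * 0.0028 = 44.360820
theta = 8.02 / 44.360820
theta = 0.1808

0.1808


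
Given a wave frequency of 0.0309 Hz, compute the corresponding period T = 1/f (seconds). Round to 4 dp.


T = 1 / f
T = 1 / 0.0309
T = 32.3625 s

32.3625


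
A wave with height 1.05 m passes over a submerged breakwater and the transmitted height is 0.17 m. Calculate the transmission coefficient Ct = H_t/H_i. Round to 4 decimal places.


Ct = H_t / H_i
Ct = 0.17 / 1.05
Ct = 0.1619

0.1619


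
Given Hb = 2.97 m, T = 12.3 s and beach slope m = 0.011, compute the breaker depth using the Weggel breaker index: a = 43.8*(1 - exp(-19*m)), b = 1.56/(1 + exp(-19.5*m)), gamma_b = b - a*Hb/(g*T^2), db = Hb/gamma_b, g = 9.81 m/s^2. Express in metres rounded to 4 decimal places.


a = 43.8 * (1 - exp(-19 * m))
exp(-19 * 0.011) = exp(-0.2090) = 0.811395
a = 43.8 * (1 - 0.811395) = 8.260889
b = 1.56 / (1 + exp(-19.5 * m))
exp(-19.5 * 0.011) = exp(-0.2145) = 0.806945
b = 1.56 / (1 + 0.806945) = 0.863336
Hb / (g * T^2) = 2.97 / (9.81 * 12.3^2) = 2.97 / 1484.1549 = 0.00200114
gamma_b = b - a * Hb/(g*T^2) = 0.863336 - 8.260889 * 0.00200114 = 0.846805
db = Hb / gamma_b = 2.97 / 0.846805
db = 3.5073 m

3.5073


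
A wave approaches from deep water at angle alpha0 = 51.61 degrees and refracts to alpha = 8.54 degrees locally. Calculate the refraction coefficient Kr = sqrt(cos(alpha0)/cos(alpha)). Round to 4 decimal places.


Kr = sqrt(cos(alpha0) / cos(alpha))
cos(51.61) = 0.621011
cos(8.54) = 0.988912
Kr = sqrt(0.621011 / 0.988912)
Kr = sqrt(0.627974)
Kr = 0.7924

0.7924


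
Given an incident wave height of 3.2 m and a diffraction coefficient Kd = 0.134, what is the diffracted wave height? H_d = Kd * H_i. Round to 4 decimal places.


H_d = Kd * H_i
H_d = 0.134 * 3.2
H_d = 0.4288 m

0.4288


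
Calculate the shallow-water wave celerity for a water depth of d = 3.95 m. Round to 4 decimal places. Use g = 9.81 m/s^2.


Using the shallow-water approximation:
C = sqrt(g * d) = sqrt(9.81 * 3.95)
C = sqrt(38.7495)
C = 6.2249 m/s

6.2249


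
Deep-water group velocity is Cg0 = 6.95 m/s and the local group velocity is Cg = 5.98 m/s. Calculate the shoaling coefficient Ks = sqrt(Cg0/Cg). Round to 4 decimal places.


Ks = sqrt(Cg0 / Cg)
Ks = sqrt(6.95 / 5.98)
Ks = sqrt(1.1622)
Ks = 1.0781

1.0781


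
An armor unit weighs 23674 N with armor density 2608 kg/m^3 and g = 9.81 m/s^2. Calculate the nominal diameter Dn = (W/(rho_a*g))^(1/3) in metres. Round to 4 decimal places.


V = W / (rho_a * g)
V = 23674 / (2608 * 9.81)
V = 23674 / 25584.48
V = 0.925327 m^3
Dn = V^(1/3) = 0.925327^(1/3)
Dn = 0.9745 m

0.9745


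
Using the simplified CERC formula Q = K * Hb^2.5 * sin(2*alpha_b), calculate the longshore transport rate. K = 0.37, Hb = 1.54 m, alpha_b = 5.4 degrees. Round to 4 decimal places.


Q = K * Hb^2.5 * sin(2 * alpha_b)
Hb^2.5 = 1.54^2.5 = 2.943078
sin(2 * 5.4) = sin(10.8) = 0.187381
Q = 0.37 * 2.943078 * 0.187381
Q = 0.2040 m^3/s

0.2040


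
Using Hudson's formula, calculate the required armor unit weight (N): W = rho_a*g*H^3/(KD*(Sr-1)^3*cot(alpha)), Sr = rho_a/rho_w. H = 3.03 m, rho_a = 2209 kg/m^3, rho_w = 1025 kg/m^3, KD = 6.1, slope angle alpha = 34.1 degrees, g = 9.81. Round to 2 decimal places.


Sr = rho_a / rho_w = 2209 / 1025 = 2.155122
(Sr - 1) = 1.155122
(Sr - 1)^3 = 1.541287
cot(34.1) = 1 / tan(34.1) = 1 / 0.677051 = 1.476994
Numerator = 2209 * 9.81 * 3.03^3 = 602826.8793
Denominator = 6.1 * 1.541287 * 1.476994 = 13.886475
W = 602826.8793 / 13.886475
W = 43411.08 N

43411.08


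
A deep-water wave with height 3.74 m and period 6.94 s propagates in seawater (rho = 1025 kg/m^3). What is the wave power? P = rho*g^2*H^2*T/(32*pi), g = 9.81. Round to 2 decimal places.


P = rho * g^2 * H^2 * T / (32 * pi)
P = 1025 * 9.81^2 * 3.74^2 * 6.94 / (32 * pi)
P = 1025 * 96.2361 * 13.9876 * 6.94 / 100.53096
P = 95249.94 W/m

95249.94


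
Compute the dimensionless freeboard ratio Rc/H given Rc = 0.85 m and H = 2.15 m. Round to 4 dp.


Relative freeboard = Rc / H
= 0.85 / 2.15
= 0.3953

0.3953


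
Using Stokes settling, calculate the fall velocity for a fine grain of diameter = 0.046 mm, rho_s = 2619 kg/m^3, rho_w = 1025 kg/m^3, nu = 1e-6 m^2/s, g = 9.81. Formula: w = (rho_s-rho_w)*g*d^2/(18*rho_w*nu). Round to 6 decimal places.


w = (rho_s - rho_w) * g * d^2 / (18 * rho_w * nu)
d = 0.046 mm = 0.000046 m
rho_s - rho_w = 2619 - 1025 = 1594
Numerator = 1594 * 9.81 * (0.000046)^2 = 0.000033088188
Denominator = 18 * 1025 * 1e-6 = 0.018450
w = 0.001793 m/s

0.001793


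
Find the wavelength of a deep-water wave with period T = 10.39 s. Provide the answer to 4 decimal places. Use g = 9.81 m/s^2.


L0 = g * T^2 / (2 * pi)
L0 = 9.81 * 10.39^2 / (2 * pi)
L0 = 9.81 * 107.9521 / 6.28319
L0 = 1059.0101 / 6.28319
L0 = 168.5467 m

168.5467


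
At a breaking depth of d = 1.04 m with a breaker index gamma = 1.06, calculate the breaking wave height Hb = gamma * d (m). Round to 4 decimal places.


Hb = gamma * d
Hb = 1.06 * 1.04
Hb = 1.1024 m

1.1024


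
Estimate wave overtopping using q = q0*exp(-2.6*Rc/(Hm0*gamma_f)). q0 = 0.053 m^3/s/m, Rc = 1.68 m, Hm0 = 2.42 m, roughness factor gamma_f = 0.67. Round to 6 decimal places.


q = q0 * exp(-2.6 * Rc / (Hm0 * gamma_f))
Exponent = -2.6 * 1.68 / (2.42 * 0.67)
= -2.6 * 1.68 / 1.6214
= -2.693968
exp(-2.693968) = 0.067612
q = 0.053 * 0.067612
q = 0.003583 m^3/s/m

0.003583


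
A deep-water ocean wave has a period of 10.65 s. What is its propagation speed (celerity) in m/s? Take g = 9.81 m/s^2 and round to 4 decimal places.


We use the deep-water celerity formula:
C = g * T / (2 * pi)
C = 9.81 * 10.65 / (2 * 3.14159...)
C = 104.476500 / 6.283185
C = 16.6280 m/s

16.6280


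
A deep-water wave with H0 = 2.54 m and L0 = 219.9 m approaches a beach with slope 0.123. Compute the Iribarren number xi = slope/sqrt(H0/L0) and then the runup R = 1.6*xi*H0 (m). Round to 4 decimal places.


xi = slope / sqrt(H0/L0)
H0/L0 = 2.54/219.9 = 0.011551
sqrt(0.011551) = 0.107474
xi = 0.123 / 0.107474 = 1.144461
R = 1.6 * xi * H0 = 1.6 * 1.144461 * 2.54
R = 4.6511 m

4.6511


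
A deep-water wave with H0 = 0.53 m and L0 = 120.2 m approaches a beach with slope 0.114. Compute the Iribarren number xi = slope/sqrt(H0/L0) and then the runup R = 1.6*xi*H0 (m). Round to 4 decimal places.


xi = slope / sqrt(H0/L0)
H0/L0 = 0.53/120.2 = 0.004409
sqrt(0.004409) = 0.066403
xi = 0.114 / 0.066403 = 1.716798
R = 1.6 * xi * H0 = 1.6 * 1.716798 * 0.53
R = 1.4558 m

1.4558


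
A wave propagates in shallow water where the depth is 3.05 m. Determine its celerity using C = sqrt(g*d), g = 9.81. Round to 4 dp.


Using the shallow-water approximation:
C = sqrt(g * d) = sqrt(9.81 * 3.05)
C = sqrt(29.9205)
C = 5.4700 m/s

5.4700


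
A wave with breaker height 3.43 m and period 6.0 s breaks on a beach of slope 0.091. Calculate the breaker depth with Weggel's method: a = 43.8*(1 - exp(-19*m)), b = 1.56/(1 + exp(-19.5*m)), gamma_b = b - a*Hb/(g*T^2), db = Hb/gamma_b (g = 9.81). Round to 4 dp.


a = 43.8 * (1 - exp(-19 * m))
exp(-19 * 0.091) = exp(-1.7290) = 0.177462
a = 43.8 * (1 - 0.177462) = 36.027174
b = 1.56 / (1 + exp(-19.5 * m))
exp(-19.5 * 0.091) = exp(-1.7745) = 0.169568
b = 1.56 / (1 + 0.169568) = 1.333826
Hb / (g * T^2) = 3.43 / (9.81 * 6.0^2) = 3.43 / 353.1600 = 0.00971231
gamma_b = b - a * Hb/(g*T^2) = 1.333826 - 36.027174 * 0.00971231 = 0.983918
db = Hb / gamma_b = 3.43 / 0.983918
db = 3.4861 m

3.4861


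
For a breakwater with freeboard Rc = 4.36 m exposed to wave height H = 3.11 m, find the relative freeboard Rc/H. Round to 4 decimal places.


Relative freeboard = Rc / H
= 4.36 / 3.11
= 1.4019

1.4019


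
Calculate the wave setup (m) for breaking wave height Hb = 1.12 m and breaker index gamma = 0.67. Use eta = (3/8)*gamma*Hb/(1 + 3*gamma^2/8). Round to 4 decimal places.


eta = (3/8) * gamma * Hb / (1 + 3*gamma^2/8)
Numerator = (3/8) * 0.67 * 1.12 = 0.281400
Denominator = 1 + 3*0.67^2/8 = 1 + 0.168338 = 1.168338
eta = 0.281400 / 1.168338
eta = 0.2409 m

0.2409


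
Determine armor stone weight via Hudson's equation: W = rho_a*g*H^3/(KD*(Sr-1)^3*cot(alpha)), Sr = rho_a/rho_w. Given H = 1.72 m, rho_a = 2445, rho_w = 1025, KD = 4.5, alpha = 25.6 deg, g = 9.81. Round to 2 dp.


Sr = rho_a / rho_w = 2445 / 1025 = 2.385366
(Sr - 1) = 1.385366
(Sr - 1)^3 = 2.658848
cot(25.6) = 1 / tan(25.6) = 1 / 0.479120 = 2.087161
Numerator = 2445 * 9.81 * 1.72^3 = 122048.7151
Denominator = 4.5 * 2.658848 * 2.087161 = 24.972493
W = 122048.7151 / 24.972493
W = 4887.33 N

4887.33


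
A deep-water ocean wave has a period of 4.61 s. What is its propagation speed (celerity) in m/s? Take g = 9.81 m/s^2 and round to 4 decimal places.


We use the deep-water celerity formula:
C = g * T / (2 * pi)
C = 9.81 * 4.61 / (2 * 3.14159...)
C = 45.224100 / 6.283185
C = 7.1976 m/s

7.1976


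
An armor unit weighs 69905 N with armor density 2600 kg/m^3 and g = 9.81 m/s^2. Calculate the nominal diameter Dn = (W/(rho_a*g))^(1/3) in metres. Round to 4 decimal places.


V = W / (rho_a * g)
V = 69905 / (2600 * 9.81)
V = 69905 / 25506.00
V = 2.740728 m^3
Dn = V^(1/3) = 2.740728^(1/3)
Dn = 1.3994 m

1.3994


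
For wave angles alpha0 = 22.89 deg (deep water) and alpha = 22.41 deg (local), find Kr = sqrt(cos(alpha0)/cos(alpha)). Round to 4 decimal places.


Kr = sqrt(cos(alpha0) / cos(alpha))
cos(22.89) = 0.921253
cos(22.41) = 0.924480
Kr = sqrt(0.921253 / 0.924480)
Kr = sqrt(0.996510)
Kr = 0.9983

0.9983


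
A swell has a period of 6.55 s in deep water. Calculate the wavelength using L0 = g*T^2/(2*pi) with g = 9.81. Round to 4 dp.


L0 = g * T^2 / (2 * pi)
L0 = 9.81 * 6.55^2 / (2 * pi)
L0 = 9.81 * 42.9025 / 6.28319
L0 = 420.8735 / 6.28319
L0 = 66.9841 m

66.9841


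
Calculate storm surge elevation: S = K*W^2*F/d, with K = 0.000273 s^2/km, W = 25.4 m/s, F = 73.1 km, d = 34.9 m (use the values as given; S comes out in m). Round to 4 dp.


S = K * W^2 * F / d
W^2 = 25.4^2 = 645.16
S = 0.000273 * 645.16 * 73.1 / 34.9
Numerator = 0.000273 * 645.16 * 73.1 = 12.875007
S = 12.875007 / 34.9 = 0.3689 m

0.3689


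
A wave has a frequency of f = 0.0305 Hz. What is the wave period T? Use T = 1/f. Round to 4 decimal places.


T = 1 / f
T = 1 / 0.0305
T = 32.7869 s

32.7869


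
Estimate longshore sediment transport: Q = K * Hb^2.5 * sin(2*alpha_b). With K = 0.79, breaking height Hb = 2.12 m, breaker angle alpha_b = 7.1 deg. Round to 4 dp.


Q = K * Hb^2.5 * sin(2 * alpha_b)
Hb^2.5 = 2.12^2.5 = 6.543945
sin(2 * 7.1) = sin(14.2) = 0.245307
Q = 0.79 * 6.543945 * 0.245307
Q = 1.2682 m^3/s

1.2682


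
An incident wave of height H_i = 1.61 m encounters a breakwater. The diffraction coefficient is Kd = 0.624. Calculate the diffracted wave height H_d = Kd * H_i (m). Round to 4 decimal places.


H_d = Kd * H_i
H_d = 0.624 * 1.61
H_d = 1.0046 m

1.0046


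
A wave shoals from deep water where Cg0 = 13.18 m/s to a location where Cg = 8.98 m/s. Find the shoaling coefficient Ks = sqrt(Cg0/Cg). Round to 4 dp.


Ks = sqrt(Cg0 / Cg)
Ks = sqrt(13.18 / 8.98)
Ks = sqrt(1.4677)
Ks = 1.2115

1.2115


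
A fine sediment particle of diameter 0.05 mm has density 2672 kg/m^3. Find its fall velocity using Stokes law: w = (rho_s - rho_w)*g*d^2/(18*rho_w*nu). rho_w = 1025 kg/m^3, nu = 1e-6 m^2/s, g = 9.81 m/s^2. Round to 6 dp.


w = (rho_s - rho_w) * g * d^2 / (18 * rho_w * nu)
d = 0.05 mm = 0.000050 m
rho_s - rho_w = 2672 - 1025 = 1647
Numerator = 1647 * 9.81 * (0.000050)^2 = 0.000040392675
Denominator = 18 * 1025 * 1e-6 = 0.018450
w = 0.002189 m/s

0.002189


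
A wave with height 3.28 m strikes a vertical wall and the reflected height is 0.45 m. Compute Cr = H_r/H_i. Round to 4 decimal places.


Cr = H_r / H_i
Cr = 0.45 / 3.28
Cr = 0.1372

0.1372


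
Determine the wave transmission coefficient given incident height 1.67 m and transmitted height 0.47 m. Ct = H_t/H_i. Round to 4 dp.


Ct = H_t / H_i
Ct = 0.47 / 1.67
Ct = 0.2814

0.2814


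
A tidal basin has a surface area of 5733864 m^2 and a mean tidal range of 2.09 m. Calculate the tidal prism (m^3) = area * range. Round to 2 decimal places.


Tidal prism = Area * Tidal range
P = 5733864 * 2.09
P = 11983775.76 m^3

11983775.76


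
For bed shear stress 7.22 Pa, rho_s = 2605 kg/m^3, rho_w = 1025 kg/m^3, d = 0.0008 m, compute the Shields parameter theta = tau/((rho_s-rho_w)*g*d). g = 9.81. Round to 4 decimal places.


theta = tau / ((rho_s - rho_w) * g * d)
rho_s - rho_w = 2605 - 1025 = 1580
Denominator = 1580 * 9.81 * 0.0008 = 12.399840
theta = 7.22 / 12.399840
theta = 0.5823

0.5823


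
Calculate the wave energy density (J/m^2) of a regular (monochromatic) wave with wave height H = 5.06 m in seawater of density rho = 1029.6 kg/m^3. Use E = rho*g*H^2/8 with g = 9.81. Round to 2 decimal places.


E = (1/8) * rho * g * H^2
E = (1/8) * 1029.6 * 9.81 * 5.06^2
E = 0.125 * 1029.6 * 9.81 * 25.6036
E = 32325.75 J/m^2

32325.75


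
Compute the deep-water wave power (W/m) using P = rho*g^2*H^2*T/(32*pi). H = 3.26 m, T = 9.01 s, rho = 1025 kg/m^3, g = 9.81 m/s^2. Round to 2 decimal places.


P = rho * g^2 * H^2 * T / (32 * pi)
P = 1025 * 9.81^2 * 3.26^2 * 9.01 / (32 * pi)
P = 1025 * 96.2361 * 10.6276 * 9.01 / 100.53096
P = 93955.46 W/m

93955.46


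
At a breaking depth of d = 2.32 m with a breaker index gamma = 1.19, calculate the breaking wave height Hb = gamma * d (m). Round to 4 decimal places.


Hb = gamma * d
Hb = 1.19 * 2.32
Hb = 2.7608 m

2.7608


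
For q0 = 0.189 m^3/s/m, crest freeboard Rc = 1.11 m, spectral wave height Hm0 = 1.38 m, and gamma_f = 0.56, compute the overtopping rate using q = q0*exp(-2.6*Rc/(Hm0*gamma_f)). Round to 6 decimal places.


q = q0 * exp(-2.6 * Rc / (Hm0 * gamma_f))
Exponent = -2.6 * 1.11 / (1.38 * 0.56)
= -2.6 * 1.11 / 0.7728
= -3.734472
exp(-3.734472) = 0.023886
q = 0.189 * 0.023886
q = 0.004514 m^3/s/m

0.004514


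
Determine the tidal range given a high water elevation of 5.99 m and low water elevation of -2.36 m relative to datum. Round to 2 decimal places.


Tidal range = High water - Low water
Tidal range = 5.99 - (-2.36)
Tidal range = 8.35 m

8.35


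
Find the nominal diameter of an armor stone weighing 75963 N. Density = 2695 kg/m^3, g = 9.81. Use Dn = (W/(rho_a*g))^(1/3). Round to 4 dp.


V = W / (rho_a * g)
V = 75963 / (2695 * 9.81)
V = 75963 / 26437.95
V = 2.873256 m^3
Dn = V^(1/3) = 2.873256^(1/3)
Dn = 1.4216 m

1.4216


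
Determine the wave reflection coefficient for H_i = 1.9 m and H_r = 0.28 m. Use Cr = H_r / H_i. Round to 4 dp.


Cr = H_r / H_i
Cr = 0.28 / 1.9
Cr = 0.1474

0.1474


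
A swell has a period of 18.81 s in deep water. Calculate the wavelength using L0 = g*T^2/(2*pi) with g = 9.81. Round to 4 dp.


L0 = g * T^2 / (2 * pi)
L0 = 9.81 * 18.81^2 / (2 * pi)
L0 = 9.81 * 353.8161 / 6.28319
L0 = 3470.9359 / 6.28319
L0 = 552.4166 m

552.4166


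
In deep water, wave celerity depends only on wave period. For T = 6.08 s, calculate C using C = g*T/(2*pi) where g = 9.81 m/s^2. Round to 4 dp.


We use the deep-water celerity formula:
C = g * T / (2 * pi)
C = 9.81 * 6.08 / (2 * 3.14159...)
C = 59.644800 / 6.283185
C = 9.4928 m/s

9.4928


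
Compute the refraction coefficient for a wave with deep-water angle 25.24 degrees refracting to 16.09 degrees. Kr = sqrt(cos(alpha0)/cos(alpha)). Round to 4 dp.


Kr = sqrt(cos(alpha0) / cos(alpha))
cos(25.24) = 0.904530
cos(16.09) = 0.960828
Kr = sqrt(0.904530 / 0.960828)
Kr = sqrt(0.941407)
Kr = 0.9703

0.9703


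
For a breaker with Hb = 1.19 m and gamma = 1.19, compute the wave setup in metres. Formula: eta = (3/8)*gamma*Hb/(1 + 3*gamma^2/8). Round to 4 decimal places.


eta = (3/8) * gamma * Hb / (1 + 3*gamma^2/8)
Numerator = (3/8) * 1.19 * 1.19 = 0.531037
Denominator = 1 + 3*1.19^2/8 = 1 + 0.531038 = 1.531038
eta = 0.531037 / 1.531038
eta = 0.3468 m

0.3468


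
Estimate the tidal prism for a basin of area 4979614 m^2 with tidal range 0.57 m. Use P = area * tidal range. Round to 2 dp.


Tidal prism = Area * Tidal range
P = 4979614 * 0.57
P = 2838379.98 m^3

2838379.98


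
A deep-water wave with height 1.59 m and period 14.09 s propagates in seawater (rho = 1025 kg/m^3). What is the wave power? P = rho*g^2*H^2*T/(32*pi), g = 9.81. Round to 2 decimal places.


P = rho * g^2 * H^2 * T / (32 * pi)
P = 1025 * 9.81^2 * 1.59^2 * 14.09 / (32 * pi)
P = 1025 * 96.2361 * 2.5281 * 14.09 / 100.53096
P = 34951.62 W/m

34951.62


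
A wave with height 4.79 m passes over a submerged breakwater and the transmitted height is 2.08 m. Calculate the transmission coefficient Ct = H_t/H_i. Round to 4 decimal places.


Ct = H_t / H_i
Ct = 2.08 / 4.79
Ct = 0.4342

0.4342


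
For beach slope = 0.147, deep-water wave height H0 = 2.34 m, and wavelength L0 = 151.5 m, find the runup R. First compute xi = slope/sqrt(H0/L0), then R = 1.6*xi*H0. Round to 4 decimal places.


xi = slope / sqrt(H0/L0)
H0/L0 = 2.34/151.5 = 0.015446
sqrt(0.015446) = 0.124280
xi = 0.147 / 0.124280 = 1.182812
R = 1.6 * xi * H0 = 1.6 * 1.182812 * 2.34
R = 4.4284 m

4.4284


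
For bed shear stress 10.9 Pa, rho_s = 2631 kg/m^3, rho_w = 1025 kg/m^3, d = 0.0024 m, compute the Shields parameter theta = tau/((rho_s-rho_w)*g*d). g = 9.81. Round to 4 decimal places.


theta = tau / ((rho_s - rho_w) * g * d)
rho_s - rho_w = 2631 - 1025 = 1606
Denominator = 1606 * 9.81 * 0.0024 = 37.811664
theta = 10.9 / 37.811664
theta = 0.2883

0.2883


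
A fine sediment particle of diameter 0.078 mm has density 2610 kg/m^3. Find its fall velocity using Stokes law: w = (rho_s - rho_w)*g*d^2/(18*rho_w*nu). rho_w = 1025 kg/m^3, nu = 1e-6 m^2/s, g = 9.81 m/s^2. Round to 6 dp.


w = (rho_s - rho_w) * g * d^2 / (18 * rho_w * nu)
d = 0.078 mm = 0.000078 m
rho_s - rho_w = 2610 - 1025 = 1585
Numerator = 1585 * 9.81 * (0.000078)^2 = 0.000094599203
Denominator = 18 * 1025 * 1e-6 = 0.018450
w = 0.005127 m/s

0.005127


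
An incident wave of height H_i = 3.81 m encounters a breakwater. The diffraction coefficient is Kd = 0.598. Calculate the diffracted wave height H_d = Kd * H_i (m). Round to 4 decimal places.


H_d = Kd * H_i
H_d = 0.598 * 3.81
H_d = 2.2784 m

2.2784


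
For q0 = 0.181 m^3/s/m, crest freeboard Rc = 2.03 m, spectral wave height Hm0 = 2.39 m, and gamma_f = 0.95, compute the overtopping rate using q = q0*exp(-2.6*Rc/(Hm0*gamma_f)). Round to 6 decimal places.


q = q0 * exp(-2.6 * Rc / (Hm0 * gamma_f))
Exponent = -2.6 * 2.03 / (2.39 * 0.95)
= -2.6 * 2.03 / 2.2705
= -2.324598
exp(-2.324598) = 0.097823
q = 0.181 * 0.097823
q = 0.017706 m^3/s/m

0.017706


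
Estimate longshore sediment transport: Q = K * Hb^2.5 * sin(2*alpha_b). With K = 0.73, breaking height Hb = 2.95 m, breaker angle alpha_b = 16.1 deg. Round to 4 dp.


Q = K * Hb^2.5 * sin(2 * alpha_b)
Hb^2.5 = 2.95^2.5 = 14.947035
sin(2 * 16.1) = sin(32.2) = 0.532876
Q = 0.73 * 14.947035 * 0.532876
Q = 5.8144 m^3/s

5.8144


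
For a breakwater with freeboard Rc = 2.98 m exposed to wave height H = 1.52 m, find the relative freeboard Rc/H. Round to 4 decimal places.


Relative freeboard = Rc / H
= 2.98 / 1.52
= 1.9605

1.9605


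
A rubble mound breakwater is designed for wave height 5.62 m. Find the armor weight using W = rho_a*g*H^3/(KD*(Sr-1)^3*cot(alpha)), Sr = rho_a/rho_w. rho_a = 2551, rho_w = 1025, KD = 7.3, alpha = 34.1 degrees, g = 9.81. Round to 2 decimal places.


Sr = rho_a / rho_w = 2551 / 1025 = 2.488780
(Sr - 1) = 1.488780
(Sr - 1)^3 = 3.299833
cot(34.1) = 1 / tan(34.1) = 1 / 0.677051 = 1.476994
Numerator = 2551 * 9.81 * 5.62^3 = 4442100.8345
Denominator = 7.3 * 3.299833 * 1.476994 = 35.578984
W = 4442100.8345 / 35.578984
W = 124851.82 N

124851.82


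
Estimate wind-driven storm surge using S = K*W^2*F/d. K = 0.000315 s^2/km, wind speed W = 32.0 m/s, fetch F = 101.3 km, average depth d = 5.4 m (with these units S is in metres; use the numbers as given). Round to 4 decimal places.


S = K * W^2 * F / d
W^2 = 32.0^2 = 1024.00
S = 0.000315 * 1024.00 * 101.3 / 5.4
Numerator = 0.000315 * 1024.00 * 101.3 = 32.675328
S = 32.675328 / 5.4 = 6.0510 m

6.0510


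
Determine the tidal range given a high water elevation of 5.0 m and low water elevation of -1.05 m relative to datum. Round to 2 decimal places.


Tidal range = High water - Low water
Tidal range = 5.0 - (-1.05)
Tidal range = 6.05 m

6.05


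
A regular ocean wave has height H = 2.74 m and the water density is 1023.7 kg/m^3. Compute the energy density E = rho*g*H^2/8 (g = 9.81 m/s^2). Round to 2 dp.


E = (1/8) * rho * g * H^2
E = (1/8) * 1023.7 * 9.81 * 2.74^2
E = 0.125 * 1023.7 * 9.81 * 7.5076
E = 9424.38 J/m^2

9424.38


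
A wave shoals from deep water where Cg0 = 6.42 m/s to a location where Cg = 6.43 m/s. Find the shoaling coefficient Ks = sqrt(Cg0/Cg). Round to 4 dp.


Ks = sqrt(Cg0 / Cg)
Ks = sqrt(6.42 / 6.43)
Ks = sqrt(0.9984)
Ks = 0.9992

0.9992


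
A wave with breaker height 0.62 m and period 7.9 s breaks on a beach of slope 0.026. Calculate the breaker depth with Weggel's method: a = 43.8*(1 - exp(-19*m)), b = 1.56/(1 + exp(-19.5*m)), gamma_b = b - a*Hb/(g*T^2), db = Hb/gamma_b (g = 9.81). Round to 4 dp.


a = 43.8 * (1 - exp(-19 * m))
exp(-19 * 0.026) = exp(-0.4940) = 0.610181
a = 43.8 * (1 - 0.610181) = 17.074082
b = 1.56 / (1 + exp(-19.5 * m))
exp(-19.5 * 0.026) = exp(-0.5070) = 0.602300
b = 1.56 / (1 + 0.602300) = 0.973601
Hb / (g * T^2) = 0.62 / (9.81 * 7.9^2) = 0.62 / 612.2421 = 0.00101267
gamma_b = b - a * Hb/(g*T^2) = 0.973601 - 17.074082 * 0.00101267 = 0.956310
db = Hb / gamma_b = 0.62 / 0.956310
db = 0.6483 m

0.6483


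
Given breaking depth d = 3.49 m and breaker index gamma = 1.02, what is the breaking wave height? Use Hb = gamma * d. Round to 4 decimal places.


Hb = gamma * d
Hb = 1.02 * 3.49
Hb = 3.5598 m

3.5598


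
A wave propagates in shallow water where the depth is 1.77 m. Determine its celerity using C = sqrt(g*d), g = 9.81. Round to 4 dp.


Using the shallow-water approximation:
C = sqrt(g * d) = sqrt(9.81 * 1.77)
C = sqrt(17.3637)
C = 4.1670 m/s

4.1670


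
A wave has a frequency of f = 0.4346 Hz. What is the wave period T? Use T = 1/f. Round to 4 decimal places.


T = 1 / f
T = 1 / 0.4346
T = 2.3010 s

2.3010


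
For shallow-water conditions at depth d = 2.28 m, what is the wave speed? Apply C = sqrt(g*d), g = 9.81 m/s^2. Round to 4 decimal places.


Using the shallow-water approximation:
C = sqrt(g * d) = sqrt(9.81 * 2.28)
C = sqrt(22.3668)
C = 4.7294 m/s

4.7294


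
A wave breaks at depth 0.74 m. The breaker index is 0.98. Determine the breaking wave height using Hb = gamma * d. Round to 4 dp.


Hb = gamma * d
Hb = 0.98 * 0.74
Hb = 0.7252 m

0.7252


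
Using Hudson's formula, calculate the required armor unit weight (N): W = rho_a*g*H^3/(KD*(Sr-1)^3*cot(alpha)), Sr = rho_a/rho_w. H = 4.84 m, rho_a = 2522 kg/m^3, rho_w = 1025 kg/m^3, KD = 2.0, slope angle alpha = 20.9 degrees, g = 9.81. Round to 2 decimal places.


Sr = rho_a / rho_w = 2522 / 1025 = 2.460488
(Sr - 1) = 1.460488
(Sr - 1)^3 = 3.115256
cot(20.9) = 1 / tan(20.9) = 1 / 0.381863 = 2.618741
Numerator = 2522 * 9.81 * 4.84^3 = 2805111.7965
Denominator = 2.0 * 3.115256 * 2.618741 = 16.316100
W = 2805111.7965 / 16.316100
W = 171922.93 N

171922.93


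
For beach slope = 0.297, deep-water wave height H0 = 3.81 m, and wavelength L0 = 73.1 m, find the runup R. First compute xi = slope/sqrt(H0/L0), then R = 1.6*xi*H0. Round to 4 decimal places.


xi = slope / sqrt(H0/L0)
H0/L0 = 3.81/73.1 = 0.052120
sqrt(0.052120) = 0.228299
xi = 0.297 / 0.228299 = 1.300926
R = 1.6 * xi * H0 = 1.6 * 1.300926 * 3.81
R = 7.9304 m

7.9304


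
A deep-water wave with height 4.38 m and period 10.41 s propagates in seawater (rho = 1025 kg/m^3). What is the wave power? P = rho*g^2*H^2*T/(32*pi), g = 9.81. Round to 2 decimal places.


P = rho * g^2 * H^2 * T / (32 * pi)
P = 1025 * 9.81^2 * 4.38^2 * 10.41 / (32 * pi)
P = 1025 * 96.2361 * 19.1844 * 10.41 / 100.53096
P = 195957.09 W/m

195957.09


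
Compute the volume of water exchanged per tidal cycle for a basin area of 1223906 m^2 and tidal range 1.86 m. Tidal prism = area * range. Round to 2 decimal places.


Tidal prism = Area * Tidal range
P = 1223906 * 1.86
P = 2276465.16 m^3

2276465.16


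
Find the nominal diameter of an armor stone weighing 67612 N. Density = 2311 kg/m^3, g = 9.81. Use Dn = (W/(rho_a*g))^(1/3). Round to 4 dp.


V = W / (rho_a * g)
V = 67612 / (2311 * 9.81)
V = 67612 / 22670.91
V = 2.982324 m^3
Dn = V^(1/3) = 2.982324^(1/3)
Dn = 1.4394 m

1.4394


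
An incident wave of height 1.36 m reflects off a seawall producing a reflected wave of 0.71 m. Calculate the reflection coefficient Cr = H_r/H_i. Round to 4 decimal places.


Cr = H_r / H_i
Cr = 0.71 / 1.36
Cr = 0.5221

0.5221


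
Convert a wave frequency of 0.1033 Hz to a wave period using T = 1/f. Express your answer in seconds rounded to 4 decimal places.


T = 1 / f
T = 1 / 0.1033
T = 9.6805 s

9.6805


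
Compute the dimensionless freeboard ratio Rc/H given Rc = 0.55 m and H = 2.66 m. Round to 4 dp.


Relative freeboard = Rc / H
= 0.55 / 2.66
= 0.2068

0.2068


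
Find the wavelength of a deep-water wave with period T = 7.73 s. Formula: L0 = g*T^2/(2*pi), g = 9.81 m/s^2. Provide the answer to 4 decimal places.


L0 = g * T^2 / (2 * pi)
L0 = 9.81 * 7.73^2 / (2 * pi)
L0 = 9.81 * 59.7529 / 6.28319
L0 = 586.1759 / 6.28319
L0 = 93.2928 m

93.2928


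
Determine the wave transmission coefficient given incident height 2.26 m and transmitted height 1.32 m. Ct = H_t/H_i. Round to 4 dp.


Ct = H_t / H_i
Ct = 1.32 / 2.26
Ct = 0.5841

0.5841


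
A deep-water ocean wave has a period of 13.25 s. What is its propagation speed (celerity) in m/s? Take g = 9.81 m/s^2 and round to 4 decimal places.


We use the deep-water celerity formula:
C = g * T / (2 * pi)
C = 9.81 * 13.25 / (2 * 3.14159...)
C = 129.982500 / 6.283185
C = 20.6874 m/s

20.6874


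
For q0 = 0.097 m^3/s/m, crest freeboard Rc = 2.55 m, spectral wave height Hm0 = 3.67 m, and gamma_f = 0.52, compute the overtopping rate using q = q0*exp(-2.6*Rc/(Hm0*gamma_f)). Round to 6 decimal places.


q = q0 * exp(-2.6 * Rc / (Hm0 * gamma_f))
Exponent = -2.6 * 2.55 / (3.67 * 0.52)
= -2.6 * 2.55 / 1.9084
= -3.474114
exp(-3.474114) = 0.030989
q = 0.097 * 0.030989
q = 0.003006 m^3/s/m

0.003006


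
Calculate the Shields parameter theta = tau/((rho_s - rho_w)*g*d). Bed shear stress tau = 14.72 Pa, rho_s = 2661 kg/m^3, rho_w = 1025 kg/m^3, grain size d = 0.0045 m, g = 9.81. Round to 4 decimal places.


theta = tau / ((rho_s - rho_w) * g * d)
rho_s - rho_w = 2661 - 1025 = 1636
Denominator = 1636 * 9.81 * 0.0045 = 72.221220
theta = 14.72 / 72.221220
theta = 0.2038

0.2038


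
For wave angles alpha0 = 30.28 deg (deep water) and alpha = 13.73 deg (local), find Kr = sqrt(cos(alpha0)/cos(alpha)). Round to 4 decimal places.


Kr = sqrt(cos(alpha0) / cos(alpha))
cos(30.28) = 0.863572
cos(13.73) = 0.971425
Kr = sqrt(0.863572 / 0.971425)
Kr = sqrt(0.888974)
Kr = 0.9429

0.9429


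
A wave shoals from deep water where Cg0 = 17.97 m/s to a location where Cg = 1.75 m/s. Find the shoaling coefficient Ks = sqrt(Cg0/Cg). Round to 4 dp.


Ks = sqrt(Cg0 / Cg)
Ks = sqrt(17.97 / 1.75)
Ks = sqrt(10.2686)
Ks = 3.2045

3.2045


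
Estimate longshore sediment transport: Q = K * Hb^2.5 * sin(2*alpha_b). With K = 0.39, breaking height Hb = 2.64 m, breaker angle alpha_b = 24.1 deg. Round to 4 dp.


Q = K * Hb^2.5 * sin(2 * alpha_b)
Hb^2.5 = 2.64^2.5 = 11.324260
sin(2 * 24.1) = sin(48.2) = 0.745476
Q = 0.39 * 11.324260 * 0.745476
Q = 3.2924 m^3/s

3.2924


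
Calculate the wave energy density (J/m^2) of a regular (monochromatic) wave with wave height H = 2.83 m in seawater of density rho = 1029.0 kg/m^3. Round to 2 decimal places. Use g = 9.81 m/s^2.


E = (1/8) * rho * g * H^2
E = (1/8) * 1029.0 * 9.81 * 2.83^2
E = 0.125 * 1029.0 * 9.81 * 8.0089
E = 10105.72 J/m^2

10105.72


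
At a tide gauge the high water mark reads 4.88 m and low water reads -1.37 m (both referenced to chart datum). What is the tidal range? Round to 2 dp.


Tidal range = High water - Low water
Tidal range = 4.88 - (-1.37)
Tidal range = 6.25 m

6.25


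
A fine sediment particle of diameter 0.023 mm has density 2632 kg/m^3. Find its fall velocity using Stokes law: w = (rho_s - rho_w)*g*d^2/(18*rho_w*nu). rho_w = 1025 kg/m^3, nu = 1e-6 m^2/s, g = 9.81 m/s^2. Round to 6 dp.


w = (rho_s - rho_w) * g * d^2 / (18 * rho_w * nu)
d = 0.023 mm = 0.000023 m
rho_s - rho_w = 2632 - 1025 = 1607
Numerator = 1607 * 9.81 * (0.000023)^2 = 0.000008339510
Denominator = 18 * 1025 * 1e-6 = 0.018450
w = 0.000452 m/s

0.000452


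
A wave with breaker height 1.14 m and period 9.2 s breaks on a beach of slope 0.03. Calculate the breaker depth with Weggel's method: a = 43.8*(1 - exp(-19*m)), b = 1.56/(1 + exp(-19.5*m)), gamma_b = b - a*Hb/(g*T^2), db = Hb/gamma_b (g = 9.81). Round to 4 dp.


a = 43.8 * (1 - exp(-19 * m))
exp(-19 * 0.03) = exp(-0.5700) = 0.565525
a = 43.8 * (1 - 0.565525) = 19.029986
b = 1.56 / (1 + exp(-19.5 * m))
exp(-19.5 * 0.03) = exp(-0.5850) = 0.557106
b = 1.56 / (1 + 0.557106) = 1.001859
Hb / (g * T^2) = 1.14 / (9.81 * 9.2^2) = 1.14 / 830.3184 = 0.00137297
gamma_b = b - a * Hb/(g*T^2) = 1.001859 - 19.029986 * 0.00137297 = 0.975731
db = Hb / gamma_b = 1.14 / 0.975731
db = 1.1684 m

1.1684


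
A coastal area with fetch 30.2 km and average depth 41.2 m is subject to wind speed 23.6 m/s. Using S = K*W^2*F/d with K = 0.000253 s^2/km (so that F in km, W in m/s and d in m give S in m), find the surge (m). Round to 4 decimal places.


S = K * W^2 * F / d
W^2 = 23.6^2 = 556.96
S = 0.000253 * 556.96 * 30.2 / 41.2
Numerator = 0.000253 * 556.96 * 30.2 = 4.255509
S = 4.255509 / 41.2 = 0.1033 m

0.1033


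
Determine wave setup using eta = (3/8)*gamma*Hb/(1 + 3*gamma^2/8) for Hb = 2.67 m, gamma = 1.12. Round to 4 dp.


eta = (3/8) * gamma * Hb / (1 + 3*gamma^2/8)
Numerator = (3/8) * 1.12 * 2.67 = 1.121400
Denominator = 1 + 3*1.12^2/8 = 1 + 0.470400 = 1.470400
eta = 1.121400 / 1.470400
eta = 0.7626 m

0.7626


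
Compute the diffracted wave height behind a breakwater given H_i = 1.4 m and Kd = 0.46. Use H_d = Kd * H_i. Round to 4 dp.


H_d = Kd * H_i
H_d = 0.46 * 1.4
H_d = 0.6440 m

0.6440


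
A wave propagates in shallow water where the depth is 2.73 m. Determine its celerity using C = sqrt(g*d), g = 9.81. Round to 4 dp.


Using the shallow-water approximation:
C = sqrt(g * d) = sqrt(9.81 * 2.73)
C = sqrt(26.7813)
C = 5.1751 m/s

5.1751


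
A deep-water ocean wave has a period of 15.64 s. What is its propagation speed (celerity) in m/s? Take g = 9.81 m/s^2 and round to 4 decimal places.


We use the deep-water celerity formula:
C = g * T / (2 * pi)
C = 9.81 * 15.64 / (2 * 3.14159...)
C = 153.428400 / 6.283185
C = 24.4189 m/s

24.4189


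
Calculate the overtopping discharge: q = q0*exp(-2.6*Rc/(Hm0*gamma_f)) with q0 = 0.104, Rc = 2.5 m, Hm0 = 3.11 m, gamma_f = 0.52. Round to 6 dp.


q = q0 * exp(-2.6 * Rc / (Hm0 * gamma_f))
Exponent = -2.6 * 2.5 / (3.11 * 0.52)
= -2.6 * 2.5 / 1.6172
= -4.019293
exp(-4.019293) = 0.017966
q = 0.104 * 0.017966
q = 0.001868 m^3/s/m

0.001868


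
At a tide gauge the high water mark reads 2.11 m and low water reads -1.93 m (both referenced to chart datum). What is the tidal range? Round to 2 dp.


Tidal range = High water - Low water
Tidal range = 2.11 - (-1.93)
Tidal range = 4.04 m

4.04


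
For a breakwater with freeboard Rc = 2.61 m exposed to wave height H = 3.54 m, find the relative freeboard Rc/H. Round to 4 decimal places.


Relative freeboard = Rc / H
= 2.61 / 3.54
= 0.7373

0.7373


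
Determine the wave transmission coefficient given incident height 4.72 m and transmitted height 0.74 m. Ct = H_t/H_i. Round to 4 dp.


Ct = H_t / H_i
Ct = 0.74 / 4.72
Ct = 0.1568

0.1568


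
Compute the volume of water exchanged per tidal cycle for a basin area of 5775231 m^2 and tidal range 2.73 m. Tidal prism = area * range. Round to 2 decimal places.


Tidal prism = Area * Tidal range
P = 5775231 * 2.73
P = 15766380.63 m^3

15766380.63


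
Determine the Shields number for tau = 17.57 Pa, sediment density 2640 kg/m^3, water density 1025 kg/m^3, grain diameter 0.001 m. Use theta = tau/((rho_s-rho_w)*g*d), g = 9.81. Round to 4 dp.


theta = tau / ((rho_s - rho_w) * g * d)
rho_s - rho_w = 2640 - 1025 = 1615
Denominator = 1615 * 9.81 * 0.001 = 15.843150
theta = 17.57 / 15.843150
theta = 1.1090

1.1090


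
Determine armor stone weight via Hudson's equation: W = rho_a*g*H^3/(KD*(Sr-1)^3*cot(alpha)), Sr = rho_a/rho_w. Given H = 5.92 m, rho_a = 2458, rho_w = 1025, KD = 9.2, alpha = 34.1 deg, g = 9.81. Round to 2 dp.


Sr = rho_a / rho_w = 2458 / 1025 = 2.398049
(Sr - 1) = 1.398049
(Sr - 1)^3 = 2.732543
cot(34.1) = 1 / tan(34.1) = 1 / 0.677051 = 1.476994
Numerator = 2458 * 9.81 * 5.92^3 = 5002833.0023
Denominator = 9.2 * 2.732543 * 1.476994 = 37.130730
W = 5002833.0023 / 37.130730
W = 134735.65 N

134735.65


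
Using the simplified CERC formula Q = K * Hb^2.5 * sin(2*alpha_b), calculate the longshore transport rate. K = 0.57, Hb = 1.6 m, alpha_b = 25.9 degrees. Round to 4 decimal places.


Q = K * Hb^2.5 * sin(2 * alpha_b)
Hb^2.5 = 1.6^2.5 = 3.238172
sin(2 * 25.9) = sin(51.8) = 0.785857
Q = 0.57 * 3.238172 * 0.785857
Q = 1.4505 m^3/s

1.4505


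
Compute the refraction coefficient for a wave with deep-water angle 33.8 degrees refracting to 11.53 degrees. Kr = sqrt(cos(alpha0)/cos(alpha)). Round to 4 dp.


Kr = sqrt(cos(alpha0) / cos(alpha))
cos(33.8) = 0.830984
cos(11.53) = 0.979820
Kr = sqrt(0.830984 / 0.979820)
Kr = sqrt(0.848099)
Kr = 0.9209

0.9209


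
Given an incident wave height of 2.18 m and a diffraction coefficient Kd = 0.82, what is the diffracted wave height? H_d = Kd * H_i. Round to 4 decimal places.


H_d = Kd * H_i
H_d = 0.82 * 2.18
H_d = 1.7876 m

1.7876


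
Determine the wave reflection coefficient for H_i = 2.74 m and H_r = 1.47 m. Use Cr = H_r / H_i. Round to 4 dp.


Cr = H_r / H_i
Cr = 1.47 / 2.74
Cr = 0.5365

0.5365


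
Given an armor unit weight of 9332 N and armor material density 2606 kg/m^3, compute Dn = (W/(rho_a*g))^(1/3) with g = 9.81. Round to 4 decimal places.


V = W / (rho_a * g)
V = 9332 / (2606 * 9.81)
V = 9332 / 25564.86
V = 0.365032 m^3
Dn = V^(1/3) = 0.365032^(1/3)
Dn = 0.7147 m

0.7147


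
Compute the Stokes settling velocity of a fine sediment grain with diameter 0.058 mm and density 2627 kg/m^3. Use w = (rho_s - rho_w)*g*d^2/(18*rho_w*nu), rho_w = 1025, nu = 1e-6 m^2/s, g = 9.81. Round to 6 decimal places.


w = (rho_s - rho_w) * g * d^2 / (18 * rho_w * nu)
d = 0.058 mm = 0.000058 m
rho_s - rho_w = 2627 - 1025 = 1602
Numerator = 1602 * 9.81 * (0.000058)^2 = 0.000052867346
Denominator = 18 * 1025 * 1e-6 = 0.018450
w = 0.002865 m/s

0.002865


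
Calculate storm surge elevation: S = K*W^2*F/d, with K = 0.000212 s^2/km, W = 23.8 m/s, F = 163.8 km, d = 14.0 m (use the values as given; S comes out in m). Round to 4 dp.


S = K * W^2 * F / d
W^2 = 23.8^2 = 566.44
S = 0.000212 * 566.44 * 163.8 / 14.0
Numerator = 0.000212 * 566.44 * 163.8 = 19.669969
S = 19.669969 / 14.0 = 1.4050 m

1.4050


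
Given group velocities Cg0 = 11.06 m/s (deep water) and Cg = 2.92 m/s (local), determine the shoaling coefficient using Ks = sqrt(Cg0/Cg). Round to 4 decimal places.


Ks = sqrt(Cg0 / Cg)
Ks = sqrt(11.06 / 2.92)
Ks = sqrt(3.7877)
Ks = 1.9462

1.9462


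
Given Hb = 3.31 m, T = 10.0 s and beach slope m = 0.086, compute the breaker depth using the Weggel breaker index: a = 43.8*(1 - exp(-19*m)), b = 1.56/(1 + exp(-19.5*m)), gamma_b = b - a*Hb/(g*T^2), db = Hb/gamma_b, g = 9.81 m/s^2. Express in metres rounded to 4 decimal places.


a = 43.8 * (1 - exp(-19 * m))
exp(-19 * 0.086) = exp(-1.6340) = 0.195147
a = 43.8 * (1 - 0.195147) = 35.252543
b = 1.56 / (1 + exp(-19.5 * m))
exp(-19.5 * 0.086) = exp(-1.6770) = 0.186934
b = 1.56 / (1 + 0.186934) = 1.314311
Hb / (g * T^2) = 3.31 / (9.81 * 10.0^2) = 3.31 / 981.0000 = 0.00337411
gamma_b = b - a * Hb/(g*T^2) = 1.314311 - 35.252543 * 0.00337411 = 1.195365
db = Hb / gamma_b = 3.31 / 1.195365
db = 2.7690 m

2.7690


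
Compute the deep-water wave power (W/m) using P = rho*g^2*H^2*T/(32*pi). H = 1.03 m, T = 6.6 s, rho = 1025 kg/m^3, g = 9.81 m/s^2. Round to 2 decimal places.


P = rho * g^2 * H^2 * T / (32 * pi)
P = 1025 * 9.81^2 * 1.03^2 * 6.6 / (32 * pi)
P = 1025 * 96.2361 * 1.0609 * 6.6 / 100.53096
P = 6870.37 W/m

6870.37


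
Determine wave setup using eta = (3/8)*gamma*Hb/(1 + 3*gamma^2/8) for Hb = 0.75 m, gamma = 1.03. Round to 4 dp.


eta = (3/8) * gamma * Hb / (1 + 3*gamma^2/8)
Numerator = (3/8) * 1.03 * 0.75 = 0.289687
Denominator = 1 + 3*1.03^2/8 = 1 + 0.397838 = 1.397838
eta = 0.289687 / 1.397838
eta = 0.2072 m

0.2072


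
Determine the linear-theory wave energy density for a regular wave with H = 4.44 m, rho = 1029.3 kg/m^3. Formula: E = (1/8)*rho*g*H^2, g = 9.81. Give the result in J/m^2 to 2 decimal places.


E = (1/8) * rho * g * H^2
E = (1/8) * 1029.3 * 9.81 * 4.44^2
E = 0.125 * 1029.3 * 9.81 * 19.7136
E = 24882.09 J/m^2

24882.09


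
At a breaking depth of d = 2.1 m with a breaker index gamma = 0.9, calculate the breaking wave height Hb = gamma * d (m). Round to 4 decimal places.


Hb = gamma * d
Hb = 0.9 * 2.1
Hb = 1.8900 m

1.8900
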